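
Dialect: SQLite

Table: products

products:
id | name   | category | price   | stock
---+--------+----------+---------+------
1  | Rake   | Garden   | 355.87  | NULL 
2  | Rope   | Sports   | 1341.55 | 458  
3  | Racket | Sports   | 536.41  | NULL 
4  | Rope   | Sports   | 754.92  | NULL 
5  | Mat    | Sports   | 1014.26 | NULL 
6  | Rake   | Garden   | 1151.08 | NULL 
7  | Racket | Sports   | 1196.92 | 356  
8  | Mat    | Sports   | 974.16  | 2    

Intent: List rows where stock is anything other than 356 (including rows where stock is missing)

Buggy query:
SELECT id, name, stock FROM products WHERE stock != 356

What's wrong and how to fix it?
Bug: 'stock != 356' is unknown when stock is NULL, so NULL rows are silently excluded

Fix: Add an explicit OR stock IS NULL to include the missing-value rows

Corrected query:
SELECT id, name, stock FROM products WHERE stock != 356 OR stock IS NULL

Result:
id | name   | stock
---+--------+------
1  | Rake   | NULL 
2  | Rope   | 458  
3  | Racket | NULL 
4  | Rope   | NULL 
5  | Mat    | NULL 
6  | Rake   | NULL 
8  | Mat    | 2    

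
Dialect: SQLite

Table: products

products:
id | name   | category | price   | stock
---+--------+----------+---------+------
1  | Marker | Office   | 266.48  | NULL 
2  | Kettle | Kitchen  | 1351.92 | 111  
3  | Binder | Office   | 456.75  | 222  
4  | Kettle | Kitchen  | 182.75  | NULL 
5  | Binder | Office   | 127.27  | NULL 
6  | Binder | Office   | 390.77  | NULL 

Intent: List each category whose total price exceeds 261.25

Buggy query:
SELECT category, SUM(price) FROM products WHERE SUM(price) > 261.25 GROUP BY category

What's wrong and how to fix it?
Bug: SUM(price) is an aggregate, but WHERE filters rows before aggregation

Fix: Move the aggregate condition to a HAVING clause

Corrected query:
SELECT category, SUM(price) FROM products GROUP BY category HAVING SUM(price) > 261.25

Result:
category | SUM(price)
---------+-----------
Kitchen  | 1534.67   
Office   | 1241.27   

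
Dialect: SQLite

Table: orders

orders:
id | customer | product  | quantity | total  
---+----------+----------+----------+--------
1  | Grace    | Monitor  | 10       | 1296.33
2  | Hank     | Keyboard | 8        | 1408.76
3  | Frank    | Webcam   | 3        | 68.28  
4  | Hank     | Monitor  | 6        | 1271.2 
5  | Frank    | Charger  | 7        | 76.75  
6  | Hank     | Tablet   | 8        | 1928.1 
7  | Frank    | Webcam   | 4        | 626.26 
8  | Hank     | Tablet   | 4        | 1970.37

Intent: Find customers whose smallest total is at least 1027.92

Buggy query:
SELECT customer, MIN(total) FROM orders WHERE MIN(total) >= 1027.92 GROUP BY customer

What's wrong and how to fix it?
Bug: Aggregates like MIN are computed per group after WHERE runs

Fix: Use HAVING for the per-group MIN condition

Corrected query:
SELECT customer, MIN(total) FROM orders GROUP BY customer HAVING MIN(total) >= 1027.92

Result:
customer | MIN(total)
---------+-----------
Grace    | 1296.33   
Hank     | 1271.2    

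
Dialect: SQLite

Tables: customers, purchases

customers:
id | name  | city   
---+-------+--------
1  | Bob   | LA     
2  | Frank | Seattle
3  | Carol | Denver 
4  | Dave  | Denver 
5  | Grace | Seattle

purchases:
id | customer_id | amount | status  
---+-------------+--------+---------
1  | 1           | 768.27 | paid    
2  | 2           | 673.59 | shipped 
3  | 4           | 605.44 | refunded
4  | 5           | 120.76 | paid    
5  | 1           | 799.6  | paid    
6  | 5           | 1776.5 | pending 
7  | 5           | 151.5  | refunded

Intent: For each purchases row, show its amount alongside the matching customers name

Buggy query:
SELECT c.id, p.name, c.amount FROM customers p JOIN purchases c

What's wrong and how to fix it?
Bug: Missing join condition: each purchases row is matched to all customers rows instead of just its own

Fix: Specify the join condition linking the foreign key to the parent id

Corrected query:
SELECT c.id, p.name, c.amount FROM customers p JOIN purchases c ON c.customer_id = p.id

Result:
id | name  | amount
---+-------+-------
1  | Bob   | 768.27
2  | Frank | 673.59
3  | Dave  | 605.44
4  | Grace | 120.76
5  | Bob   | 799.6 
6  | Grace | 1776.5
7  | Grace | 151.5 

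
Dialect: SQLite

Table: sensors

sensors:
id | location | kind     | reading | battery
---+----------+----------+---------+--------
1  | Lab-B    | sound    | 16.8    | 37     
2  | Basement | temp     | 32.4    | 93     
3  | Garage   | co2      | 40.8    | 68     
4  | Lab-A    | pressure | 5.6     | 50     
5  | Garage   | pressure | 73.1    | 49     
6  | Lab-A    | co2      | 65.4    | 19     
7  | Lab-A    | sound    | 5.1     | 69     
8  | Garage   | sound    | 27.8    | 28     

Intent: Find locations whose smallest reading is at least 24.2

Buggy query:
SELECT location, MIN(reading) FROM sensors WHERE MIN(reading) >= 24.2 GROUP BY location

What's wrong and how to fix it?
Bug: MIN() in WHERE is a misuse of aggregate

Fix: Replace WHERE with HAVING after the GROUP BY

Corrected query:
SELECT location, MIN(reading) FROM sensors GROUP BY location HAVING MIN(reading) >= 24.2

Result:
location | MIN(reading)
---------+-------------
Basement | 32.4        
Garage   | 27.8        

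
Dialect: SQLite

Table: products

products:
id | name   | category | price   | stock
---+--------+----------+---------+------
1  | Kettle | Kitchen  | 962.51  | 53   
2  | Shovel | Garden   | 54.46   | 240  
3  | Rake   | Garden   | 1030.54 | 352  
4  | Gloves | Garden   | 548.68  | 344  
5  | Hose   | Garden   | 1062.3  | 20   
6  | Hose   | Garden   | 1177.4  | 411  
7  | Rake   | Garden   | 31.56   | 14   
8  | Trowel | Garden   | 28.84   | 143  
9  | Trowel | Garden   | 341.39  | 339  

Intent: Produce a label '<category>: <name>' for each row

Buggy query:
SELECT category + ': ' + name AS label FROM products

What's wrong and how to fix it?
Bug: SQLite uses || for string concatenation; + coerces text to numbers (yielding 0)

Fix: Use the || operator for string concatenation

Corrected query:
SELECT category || ': ' || name AS label FROM products

Result:
label          
---------------
Kitchen: Kettle
Garden: Shovel 
Garden: Rake   
Garden: Gloves 
Garden: Hose   
Garden: Hose   
Garden: Rake   
Garden: Trowel 
Garden: Trowel 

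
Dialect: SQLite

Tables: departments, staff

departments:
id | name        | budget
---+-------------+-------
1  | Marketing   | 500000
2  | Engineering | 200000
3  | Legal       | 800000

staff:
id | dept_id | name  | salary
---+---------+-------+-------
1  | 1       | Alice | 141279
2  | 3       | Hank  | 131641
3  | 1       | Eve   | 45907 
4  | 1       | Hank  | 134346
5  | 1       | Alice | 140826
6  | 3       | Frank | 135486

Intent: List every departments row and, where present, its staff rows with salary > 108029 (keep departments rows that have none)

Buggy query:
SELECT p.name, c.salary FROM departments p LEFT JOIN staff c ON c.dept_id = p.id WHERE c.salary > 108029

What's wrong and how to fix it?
Bug: A WHERE condition on the right-hand table after LEFT JOIN drops unmatched parents

Fix: Move the right-table condition into the ON clause so unmatched parents are kept

Corrected query:
SELECT p.name, c.salary FROM departments p LEFT JOIN staff c ON c.dept_id = p.id AND c.salary > 108029

Result:
name        | salary
------------+-------
Marketing   | 134346
Marketing   | 140826
Marketing   | 141279
Engineering | NULL  
Legal       | 131641
Legal       | 135486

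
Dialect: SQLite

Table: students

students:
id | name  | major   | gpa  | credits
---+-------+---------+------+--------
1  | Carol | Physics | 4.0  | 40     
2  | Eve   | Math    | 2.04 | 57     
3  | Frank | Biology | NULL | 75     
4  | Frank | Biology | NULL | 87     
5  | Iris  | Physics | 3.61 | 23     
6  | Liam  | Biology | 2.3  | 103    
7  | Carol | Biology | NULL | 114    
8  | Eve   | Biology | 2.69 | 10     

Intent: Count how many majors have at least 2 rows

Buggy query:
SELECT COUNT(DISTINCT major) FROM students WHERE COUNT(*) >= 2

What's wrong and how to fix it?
Bug: WHERE filters individual rows, not groups, so a group-level COUNT is invalid there

Fix: Use a subquery that GROUPs and filters with HAVING, then count its rows

Corrected query:
SELECT COUNT(*) FROM (SELECT major FROM students GROUP BY major HAVING COUNT(*) >= 2)

Result:
COUNT(*)
--------
2       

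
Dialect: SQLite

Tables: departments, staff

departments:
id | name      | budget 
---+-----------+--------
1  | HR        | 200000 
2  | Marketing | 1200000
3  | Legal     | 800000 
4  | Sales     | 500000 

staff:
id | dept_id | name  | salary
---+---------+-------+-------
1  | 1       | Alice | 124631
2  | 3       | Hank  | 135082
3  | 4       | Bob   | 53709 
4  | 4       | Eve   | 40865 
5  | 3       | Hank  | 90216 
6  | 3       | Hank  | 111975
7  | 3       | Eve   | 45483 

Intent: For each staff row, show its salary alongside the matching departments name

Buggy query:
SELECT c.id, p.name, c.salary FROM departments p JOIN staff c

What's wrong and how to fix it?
Bug: JOIN with no ON clause produces a cartesian product; every staff row pairs with every departments row

Fix: Add ON c.dept_id = p.id to the JOIN

Corrected query:
SELECT c.id, p.name, c.salary FROM departments p JOIN staff c ON c.dept_id = p.id

Result:
id | name  | salary
---+-------+-------
1  | HR    | 124631
2  | Legal | 135082
3  | Sales | 53709 
4  | Sales | 40865 
5  | Legal | 90216 
6  | Legal | 111975
7  | Legal | 45483 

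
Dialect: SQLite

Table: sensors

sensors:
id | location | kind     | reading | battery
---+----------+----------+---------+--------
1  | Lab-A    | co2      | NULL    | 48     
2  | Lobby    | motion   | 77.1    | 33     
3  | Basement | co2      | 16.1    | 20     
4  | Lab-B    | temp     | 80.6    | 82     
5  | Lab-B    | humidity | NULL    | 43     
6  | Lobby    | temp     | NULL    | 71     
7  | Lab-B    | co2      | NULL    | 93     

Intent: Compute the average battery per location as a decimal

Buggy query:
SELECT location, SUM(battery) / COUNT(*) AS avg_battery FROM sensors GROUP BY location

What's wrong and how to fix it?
Bug: Both operands are integers, so '/' performs integer division and truncates

Fix: Multiply by 1.0 (or CAST to REAL) to force floating-point division

Corrected query:
SELECT location, SUM(battery) * 1.0 / COUNT(*) AS avg_battery FROM sensors GROUP BY location

Result:
location | avg_battery
---------+------------
Basement | 20         
Lab-A    | 48         
Lab-B    | 72.666667  
Lobby    | 52         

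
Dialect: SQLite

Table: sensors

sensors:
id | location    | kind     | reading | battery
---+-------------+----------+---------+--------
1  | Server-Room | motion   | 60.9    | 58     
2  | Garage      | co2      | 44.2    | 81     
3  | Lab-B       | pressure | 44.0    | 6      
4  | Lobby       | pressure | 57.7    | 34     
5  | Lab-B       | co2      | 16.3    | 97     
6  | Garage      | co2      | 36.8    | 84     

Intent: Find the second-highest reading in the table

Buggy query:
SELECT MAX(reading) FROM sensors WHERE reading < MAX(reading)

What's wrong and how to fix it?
Bug: The inner MAX is an aggregate inside WHERE, which is not allowed

Fix: Put the inner MAX in a scalar subquery

Corrected query:
SELECT MAX(reading) FROM sensors WHERE reading < (SELECT MAX(reading) FROM sensors)

Result:
MAX(reading)
------------
57.7        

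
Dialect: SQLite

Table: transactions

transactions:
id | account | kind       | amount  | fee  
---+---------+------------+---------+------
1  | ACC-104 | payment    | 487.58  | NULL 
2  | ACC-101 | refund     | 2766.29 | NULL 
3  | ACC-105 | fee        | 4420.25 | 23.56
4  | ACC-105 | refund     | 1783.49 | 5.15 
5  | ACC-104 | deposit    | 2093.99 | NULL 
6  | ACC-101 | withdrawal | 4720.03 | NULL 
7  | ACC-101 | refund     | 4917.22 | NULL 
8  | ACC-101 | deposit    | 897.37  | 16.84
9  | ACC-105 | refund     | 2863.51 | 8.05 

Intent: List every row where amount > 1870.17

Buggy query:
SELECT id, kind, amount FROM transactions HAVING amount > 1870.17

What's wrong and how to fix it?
Bug: HAVING filters the output of aggregation, but this query has no GROUP BY and no aggregate functions, so SQLite rejects it (HAVING clause on a non-aggregate query); the condition here is per row

Fix: Replace HAVING with WHERE since the condition applies to individual rows

Corrected query:
SELECT id, kind, amount FROM transactions WHERE amount > 1870.17

Result:
id | kind       | amount 
---+------------+--------
2  | refund     | 2766.29
3  | fee        | 4420.25
5  | deposit    | 2093.99
6  | withdrawal | 4720.03
7  | refund     | 4917.22
9  | refund     | 2863.51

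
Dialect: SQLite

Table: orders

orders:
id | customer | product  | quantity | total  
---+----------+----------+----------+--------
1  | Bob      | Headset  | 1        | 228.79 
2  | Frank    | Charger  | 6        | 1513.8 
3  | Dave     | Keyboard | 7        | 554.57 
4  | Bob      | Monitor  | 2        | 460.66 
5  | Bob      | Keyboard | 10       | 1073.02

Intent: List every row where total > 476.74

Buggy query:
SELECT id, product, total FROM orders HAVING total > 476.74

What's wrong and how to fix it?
Bug: HAVING filters the output of aggregation, but this query has no GROUP BY and no aggregate functions, so SQLite rejects it (HAVING clause on a non-aggregate query); the condition here is per row

Fix: Use WHERE for row-level filtering

Corrected query:
SELECT id, product, total FROM orders WHERE total > 476.74

Result:
id | product  | total  
---+----------+--------
2  | Charger  | 1513.8 
3  | Keyboard | 554.57 
5  | Keyboard | 1073.02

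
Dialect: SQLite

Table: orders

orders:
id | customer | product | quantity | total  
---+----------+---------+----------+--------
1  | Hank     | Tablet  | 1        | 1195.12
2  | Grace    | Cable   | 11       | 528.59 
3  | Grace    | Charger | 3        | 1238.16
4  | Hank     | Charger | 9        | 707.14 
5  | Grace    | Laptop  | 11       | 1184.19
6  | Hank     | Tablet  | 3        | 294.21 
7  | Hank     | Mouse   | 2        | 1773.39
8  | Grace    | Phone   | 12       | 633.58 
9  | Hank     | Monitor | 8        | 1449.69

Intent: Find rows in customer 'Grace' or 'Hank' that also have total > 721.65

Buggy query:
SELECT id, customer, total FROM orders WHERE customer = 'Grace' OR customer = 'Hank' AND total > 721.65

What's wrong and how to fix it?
Bug: AND binds tighter than OR, so this parses as customer = 'Grace' OR (customer = 'Hank' AND total > 721.65)

Fix: Add parentheses around the OR so the AND applies to both alternatives

Corrected query:
SELECT id, customer, total FROM orders WHERE (customer = 'Grace' OR customer = 'Hank') AND total > 721.65

Result:
id | customer | total  
---+----------+--------
1  | Hank     | 1195.12
3  | Grace    | 1238.16
5  | Grace    | 1184.19
7  | Hank     | 1773.39
9  | Hank     | 1449.69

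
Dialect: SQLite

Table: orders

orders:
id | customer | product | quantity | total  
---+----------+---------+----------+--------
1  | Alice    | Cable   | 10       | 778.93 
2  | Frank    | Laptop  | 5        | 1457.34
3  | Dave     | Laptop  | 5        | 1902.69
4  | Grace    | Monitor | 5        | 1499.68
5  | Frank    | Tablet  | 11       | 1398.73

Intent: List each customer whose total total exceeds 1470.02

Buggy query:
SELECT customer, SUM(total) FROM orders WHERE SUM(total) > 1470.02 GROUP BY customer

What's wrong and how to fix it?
Bug: Aggregate functions cannot appear in a WHERE clause

Fix: Move the aggregate condition to a HAVING clause

Corrected query:
SELECT customer, SUM(total) FROM orders GROUP BY customer HAVING SUM(total) > 1470.02

Result:
customer | SUM(total)
---------+-----------
Dave     | 1902.69   
Frank    | 2856.07   
Grace    | 1499.68   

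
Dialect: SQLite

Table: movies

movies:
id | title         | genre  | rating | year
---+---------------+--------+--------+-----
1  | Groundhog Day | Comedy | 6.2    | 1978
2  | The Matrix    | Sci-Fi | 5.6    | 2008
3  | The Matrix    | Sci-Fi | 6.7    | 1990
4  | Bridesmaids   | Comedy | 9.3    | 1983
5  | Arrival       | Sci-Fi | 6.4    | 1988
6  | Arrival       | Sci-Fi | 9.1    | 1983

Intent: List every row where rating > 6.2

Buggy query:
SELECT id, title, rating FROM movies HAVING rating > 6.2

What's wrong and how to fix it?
Bug: HAVING filters the output of aggregation, but this query has no GROUP BY and no aggregate functions, so SQLite rejects it (HAVING clause on a non-aggregate query); the condition here is per row

Fix: Use WHERE for row-level filtering

Corrected query:
SELECT id, title, rating FROM movies WHERE rating > 6.2

Result:
id | title       | rating
---+-------------+-------
3  | The Matrix  | 6.7   
4  | Bridesmaids | 9.3   
5  | Arrival     | 6.4   
6  | Arrival     | 9.1   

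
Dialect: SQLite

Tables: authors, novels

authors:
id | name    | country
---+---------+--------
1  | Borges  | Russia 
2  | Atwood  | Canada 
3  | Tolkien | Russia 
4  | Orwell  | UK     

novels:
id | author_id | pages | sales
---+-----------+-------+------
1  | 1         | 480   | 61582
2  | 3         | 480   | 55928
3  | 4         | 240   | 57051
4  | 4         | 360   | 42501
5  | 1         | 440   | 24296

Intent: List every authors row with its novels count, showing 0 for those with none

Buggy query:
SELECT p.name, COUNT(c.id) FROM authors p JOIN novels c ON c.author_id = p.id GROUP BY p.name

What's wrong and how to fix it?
Bug: An inner join excludes parents with zero children

Fix: Use LEFT JOIN so parents without children still appear (COUNT(c.id) gives 0)

Corrected query:
SELECT p.name, COUNT(c.id) FROM authors p LEFT JOIN novels c ON c.author_id = p.id GROUP BY p.name

Result:
name    | COUNT(c.id)
--------+------------
Atwood  | 0          
Borges  | 2          
Orwell  | 2          
Tolkien | 1          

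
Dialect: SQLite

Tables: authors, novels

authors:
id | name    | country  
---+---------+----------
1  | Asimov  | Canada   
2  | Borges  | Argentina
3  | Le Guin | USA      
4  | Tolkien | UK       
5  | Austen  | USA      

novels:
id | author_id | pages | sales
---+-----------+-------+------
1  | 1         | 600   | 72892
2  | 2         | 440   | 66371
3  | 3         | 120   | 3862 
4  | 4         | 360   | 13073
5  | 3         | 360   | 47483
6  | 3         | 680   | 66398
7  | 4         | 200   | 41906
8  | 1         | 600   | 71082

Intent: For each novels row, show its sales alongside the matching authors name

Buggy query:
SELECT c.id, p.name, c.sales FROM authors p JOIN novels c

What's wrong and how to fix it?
Bug: Missing join condition: each novels row is matched to all authors rows instead of just its own

Fix: Add ON c.author_id = p.id to the JOIN

Corrected query:
SELECT c.id, p.name, c.sales FROM authors p JOIN novels c ON c.author_id = p.id

Result:
id | name    | sales
---+---------+------
1  | Asimov  | 72892
2  | Borges  | 66371
3  | Le Guin | 3862 
4  | Tolkien | 13073
5  | Le Guin | 47483
6  | Le Guin | 66398
7  | Tolkien | 41906
8  | Asimov  | 71082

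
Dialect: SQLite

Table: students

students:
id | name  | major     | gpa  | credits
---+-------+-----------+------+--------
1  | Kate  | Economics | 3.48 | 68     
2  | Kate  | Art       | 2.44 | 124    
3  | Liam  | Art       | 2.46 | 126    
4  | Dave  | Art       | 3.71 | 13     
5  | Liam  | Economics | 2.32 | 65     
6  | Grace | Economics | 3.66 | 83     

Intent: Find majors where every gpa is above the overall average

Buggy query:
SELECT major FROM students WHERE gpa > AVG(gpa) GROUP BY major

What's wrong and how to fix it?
Bug: WHERE evaluates per row before aggregation, so AVG() is unavailable

Fix: Compute the overall average in a scalar subquery and compare each group's MIN against it in HAVING

Corrected query:
SELECT major FROM students GROUP BY major HAVING MIN(gpa) > (SELECT AVG(gpa) FROM students)

Result:
(no rows)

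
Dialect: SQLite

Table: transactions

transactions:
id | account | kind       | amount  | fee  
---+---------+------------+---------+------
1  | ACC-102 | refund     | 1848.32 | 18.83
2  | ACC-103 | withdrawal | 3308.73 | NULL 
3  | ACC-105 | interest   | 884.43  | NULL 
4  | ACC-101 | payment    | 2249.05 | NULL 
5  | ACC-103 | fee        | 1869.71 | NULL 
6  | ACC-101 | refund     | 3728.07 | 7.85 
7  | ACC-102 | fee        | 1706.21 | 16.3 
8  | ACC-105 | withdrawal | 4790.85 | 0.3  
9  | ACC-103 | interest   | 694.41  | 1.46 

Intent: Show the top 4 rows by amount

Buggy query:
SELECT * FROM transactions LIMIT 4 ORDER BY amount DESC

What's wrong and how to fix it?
Bug: LIMIT must come after ORDER BY

Fix: Swap the clauses: ORDER BY first, then LIMIT

Corrected query:
SELECT * FROM transactions ORDER BY amount DESC LIMIT 4

Result:
id | account | kind       | amount  | fee 
---+---------+------------+---------+-----
8  | ACC-105 | withdrawal | 4790.85 | 0.3 
6  | ACC-101 | refund     | 3728.07 | 7.85
2  | ACC-103 | withdrawal | 3308.73 | NULL
4  | ACC-101 | payment    | 2249.05 | NULL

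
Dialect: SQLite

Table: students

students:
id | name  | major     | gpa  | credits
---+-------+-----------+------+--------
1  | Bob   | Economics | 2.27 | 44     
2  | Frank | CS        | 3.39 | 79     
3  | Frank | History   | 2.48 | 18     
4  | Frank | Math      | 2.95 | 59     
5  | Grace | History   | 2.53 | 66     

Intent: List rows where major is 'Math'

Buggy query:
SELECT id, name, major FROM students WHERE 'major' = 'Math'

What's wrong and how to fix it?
Bug: Single quotes denote string literals in SQL; the column name is being compared as a constant string

Fix: Remove the quotes around the column name (or use double quotes for an identifier)

Corrected query:
SELECT id, name, major FROM students WHERE major = 'Math'

Result:
id | name  | major
---+-------+------
4  | Frank | Math 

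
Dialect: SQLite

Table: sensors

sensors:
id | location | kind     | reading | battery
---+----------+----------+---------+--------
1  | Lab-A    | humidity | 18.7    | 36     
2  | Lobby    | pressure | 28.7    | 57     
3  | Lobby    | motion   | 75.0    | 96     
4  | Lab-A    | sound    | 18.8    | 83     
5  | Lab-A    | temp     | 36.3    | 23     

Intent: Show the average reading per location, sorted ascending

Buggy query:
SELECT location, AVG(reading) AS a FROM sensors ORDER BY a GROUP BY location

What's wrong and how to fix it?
Bug: GROUP BY must precede ORDER BY

Fix: Reorder: SELECT … FROM … GROUP BY … ORDER BY …

Corrected query:
SELECT location, AVG(reading) AS a FROM sensors GROUP BY location ORDER BY a

Result:
location | a    
---------+------
Lab-A    | 24.6 
Lobby    | 51.85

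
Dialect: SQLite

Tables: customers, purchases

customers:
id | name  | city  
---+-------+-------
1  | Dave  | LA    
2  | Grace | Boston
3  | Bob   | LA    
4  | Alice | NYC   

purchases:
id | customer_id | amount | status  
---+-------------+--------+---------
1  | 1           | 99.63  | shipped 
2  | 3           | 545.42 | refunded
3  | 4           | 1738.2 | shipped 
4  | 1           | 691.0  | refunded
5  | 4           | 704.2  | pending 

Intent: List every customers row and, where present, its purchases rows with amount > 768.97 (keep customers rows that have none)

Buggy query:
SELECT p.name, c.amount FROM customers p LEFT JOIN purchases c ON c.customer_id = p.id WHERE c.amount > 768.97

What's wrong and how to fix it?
Bug: Filtering c.amount in WHERE discards the NULL rows produced by LEFT JOIN, turning it into an inner join

Fix: Move the right-table condition into the ON clause so unmatched parents are kept

Corrected query:
SELECT p.name, c.amount FROM customers p LEFT JOIN purchases c ON c.customer_id = p.id AND c.amount > 768.97

Result:
name  | amount
------+-------
Dave  | NULL  
Grace | NULL  
Bob   | NULL  
Alice | 1738.2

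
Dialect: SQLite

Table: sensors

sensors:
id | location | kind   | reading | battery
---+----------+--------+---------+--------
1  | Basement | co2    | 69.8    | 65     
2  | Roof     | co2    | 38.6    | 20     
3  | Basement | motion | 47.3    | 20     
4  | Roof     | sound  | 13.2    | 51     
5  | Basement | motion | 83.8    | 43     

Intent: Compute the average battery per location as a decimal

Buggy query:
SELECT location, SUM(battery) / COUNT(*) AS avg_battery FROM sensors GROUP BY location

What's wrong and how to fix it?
Bug: Both operands are integers, so '/' performs integer division and truncates

Fix: Cast one side to REAL so the division keeps the fractional part

Corrected query:
SELECT location, SUM(battery) * 1.0 / COUNT(*) AS avg_battery FROM sensors GROUP BY location

Result:
location | avg_battery
---------+------------
Basement | 42.666667  
Roof     | 35.5       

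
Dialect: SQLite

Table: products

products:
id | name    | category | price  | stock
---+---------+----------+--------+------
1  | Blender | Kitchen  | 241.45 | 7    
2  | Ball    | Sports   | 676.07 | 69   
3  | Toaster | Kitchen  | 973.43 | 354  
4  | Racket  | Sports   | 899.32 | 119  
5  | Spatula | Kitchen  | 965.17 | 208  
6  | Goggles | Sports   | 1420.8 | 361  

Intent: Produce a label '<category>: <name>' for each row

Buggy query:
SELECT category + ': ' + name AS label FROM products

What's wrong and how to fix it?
Bug: SQLite uses || for string concatenation; + coerces text to numbers (yielding 0)

Fix: Replace + with || to concatenate text

Corrected query:
SELECT category || ': ' || name AS label FROM products

Result:
label           
----------------
Kitchen: Blender
Sports: Ball    
Kitchen: Toaster
Sports: Racket  
Kitchen: Spatula
Sports: Goggles 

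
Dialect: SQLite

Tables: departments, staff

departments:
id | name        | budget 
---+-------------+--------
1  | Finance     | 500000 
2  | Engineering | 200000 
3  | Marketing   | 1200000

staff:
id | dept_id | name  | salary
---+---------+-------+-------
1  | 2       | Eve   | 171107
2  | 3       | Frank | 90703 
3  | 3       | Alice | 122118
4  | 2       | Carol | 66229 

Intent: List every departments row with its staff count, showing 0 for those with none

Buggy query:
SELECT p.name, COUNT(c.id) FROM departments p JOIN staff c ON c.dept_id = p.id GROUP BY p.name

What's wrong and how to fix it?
Bug: INNER JOIN drops departments rows that have no matching staff rows

Fix: Use LEFT JOIN so parents without children still appear (COUNT(c.id) gives 0)

Corrected query:
SELECT p.name, COUNT(c.id) FROM departments p LEFT JOIN staff c ON c.dept_id = p.id GROUP BY p.name

Result:
name        | COUNT(c.id)
------------+------------
Engineering | 2          
Finance     | 0          
Marketing   | 2          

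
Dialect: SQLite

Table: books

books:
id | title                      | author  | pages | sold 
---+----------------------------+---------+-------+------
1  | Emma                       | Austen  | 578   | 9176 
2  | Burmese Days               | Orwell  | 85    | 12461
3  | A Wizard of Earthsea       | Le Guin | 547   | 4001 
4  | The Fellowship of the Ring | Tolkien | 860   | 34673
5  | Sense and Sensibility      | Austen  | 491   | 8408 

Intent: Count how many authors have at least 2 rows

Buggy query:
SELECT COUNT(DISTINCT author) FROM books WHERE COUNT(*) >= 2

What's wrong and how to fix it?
Bug: WHERE filters individual rows, not groups, so a group-level COUNT is invalid there

Fix: Group first with HAVING COUNT(*) >= 2, then COUNT the resulting groups

Corrected query:
SELECT COUNT(*) FROM (SELECT author FROM books GROUP BY author HAVING COUNT(*) >= 2)

Result:
COUNT(*)
--------
1       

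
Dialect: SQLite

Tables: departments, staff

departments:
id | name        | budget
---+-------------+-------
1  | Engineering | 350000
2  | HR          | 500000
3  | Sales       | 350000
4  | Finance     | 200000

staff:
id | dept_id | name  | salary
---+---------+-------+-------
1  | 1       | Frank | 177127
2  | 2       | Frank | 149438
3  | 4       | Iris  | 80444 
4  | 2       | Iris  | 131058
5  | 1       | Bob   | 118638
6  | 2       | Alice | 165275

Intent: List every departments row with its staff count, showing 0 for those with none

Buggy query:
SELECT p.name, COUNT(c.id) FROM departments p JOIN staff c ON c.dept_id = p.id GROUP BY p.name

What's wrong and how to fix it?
Bug: INNER JOIN drops departments rows that have no matching staff rows

Fix: Switch to LEFT JOIN to retain unmatched parent rows

Corrected query:
SELECT p.name, COUNT(c.id) FROM departments p LEFT JOIN staff c ON c.dept_id = p.id GROUP BY p.name

Result:
name        | COUNT(c.id)
------------+------------
Engineering | 2          
Finance     | 1          
HR          | 3          
Sales       | 0          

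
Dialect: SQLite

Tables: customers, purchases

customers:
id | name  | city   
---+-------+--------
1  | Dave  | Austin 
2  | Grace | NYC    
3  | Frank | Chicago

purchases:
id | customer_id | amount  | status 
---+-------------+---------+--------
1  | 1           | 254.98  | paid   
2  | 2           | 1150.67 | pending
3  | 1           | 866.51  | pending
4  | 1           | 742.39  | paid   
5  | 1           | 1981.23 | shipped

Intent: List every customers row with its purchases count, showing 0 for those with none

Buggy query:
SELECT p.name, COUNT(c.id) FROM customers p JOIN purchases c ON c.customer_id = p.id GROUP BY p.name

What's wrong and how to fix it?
Bug: An inner join excludes parents with zero children

Fix: Switch to LEFT JOIN to retain unmatched parent rows

Corrected query:
SELECT p.name, COUNT(c.id) FROM customers p LEFT JOIN purchases c ON c.customer_id = p.id GROUP BY p.name

Result:
name  | COUNT(c.id)
------+------------
Dave  | 4          
Frank | 0          
Grace | 1          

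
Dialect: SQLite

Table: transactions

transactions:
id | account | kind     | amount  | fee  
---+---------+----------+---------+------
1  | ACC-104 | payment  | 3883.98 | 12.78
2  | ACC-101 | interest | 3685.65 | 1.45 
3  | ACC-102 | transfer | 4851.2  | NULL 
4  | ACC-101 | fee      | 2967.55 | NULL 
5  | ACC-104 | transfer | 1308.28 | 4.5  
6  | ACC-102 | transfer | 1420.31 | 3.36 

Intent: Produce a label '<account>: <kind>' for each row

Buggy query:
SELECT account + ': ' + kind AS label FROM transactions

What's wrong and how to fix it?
Bug: '+' is numeric addition; on text columns SQLite converts them to 0 instead of concatenating

Fix: Use the || operator for string concatenation

Corrected query:
SELECT account || ': ' || kind AS label FROM transactions

Result:
label            
-----------------
ACC-104: payment 
ACC-101: interest
ACC-102: transfer
ACC-101: fee     
ACC-104: transfer
ACC-102: transfer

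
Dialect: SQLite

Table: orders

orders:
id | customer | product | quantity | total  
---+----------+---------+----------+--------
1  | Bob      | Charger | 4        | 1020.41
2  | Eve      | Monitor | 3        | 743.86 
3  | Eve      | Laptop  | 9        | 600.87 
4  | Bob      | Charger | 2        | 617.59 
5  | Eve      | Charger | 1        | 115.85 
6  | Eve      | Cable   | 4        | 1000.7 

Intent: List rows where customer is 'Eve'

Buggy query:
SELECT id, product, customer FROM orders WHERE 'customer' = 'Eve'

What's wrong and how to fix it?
Bug: Single quotes denote string literals in SQL; the column name is being compared as a constant string

Fix: Remove the quotes around the column name (or use double quotes for an identifier)

Corrected query:
SELECT id, product, customer FROM orders WHERE customer = 'Eve'

Result:
id | product | customer
---+---------+---------
2  | Monitor | Eve     
3  | Laptop  | Eve     
5  | Charger | Eve     
6  | Cable   | Eve     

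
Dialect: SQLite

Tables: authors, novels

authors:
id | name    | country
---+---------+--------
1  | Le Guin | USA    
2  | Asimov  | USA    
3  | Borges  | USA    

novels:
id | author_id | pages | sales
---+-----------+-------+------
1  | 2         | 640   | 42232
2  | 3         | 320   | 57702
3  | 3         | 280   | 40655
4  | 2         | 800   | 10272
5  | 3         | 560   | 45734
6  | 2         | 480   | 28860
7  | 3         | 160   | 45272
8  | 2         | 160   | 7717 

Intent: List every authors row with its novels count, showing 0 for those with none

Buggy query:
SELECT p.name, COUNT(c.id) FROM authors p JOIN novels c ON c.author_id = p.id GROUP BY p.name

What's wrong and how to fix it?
Bug: INNER JOIN drops authors rows that have no matching novels rows

Fix: Use LEFT JOIN so parents without children still appear (COUNT(c.id) gives 0)

Corrected query:
SELECT p.name, COUNT(c.id) FROM authors p LEFT JOIN novels c ON c.author_id = p.id GROUP BY p.name

Result:
name    | COUNT(c.id)
--------+------------
Asimov  | 4          
Borges  | 4          
Le Guin | 0          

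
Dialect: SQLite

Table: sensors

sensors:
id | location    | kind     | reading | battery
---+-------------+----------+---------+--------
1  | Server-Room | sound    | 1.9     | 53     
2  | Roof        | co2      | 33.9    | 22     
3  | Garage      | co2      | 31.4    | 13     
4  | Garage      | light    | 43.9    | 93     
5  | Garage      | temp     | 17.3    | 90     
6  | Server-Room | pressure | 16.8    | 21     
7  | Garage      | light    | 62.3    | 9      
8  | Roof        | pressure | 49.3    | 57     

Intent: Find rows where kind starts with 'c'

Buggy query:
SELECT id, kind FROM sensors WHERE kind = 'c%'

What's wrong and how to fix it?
Bug: '=' compares the literal string including the % character; pattern matching needs LIKE

Fix: Replace '=' with LIKE so 'c%' is treated as a pattern

Corrected query:
SELECT id, kind FROM sensors WHERE kind LIKE 'c%'

Result:
id | kind
---+-----
2  | co2 
3  | co2 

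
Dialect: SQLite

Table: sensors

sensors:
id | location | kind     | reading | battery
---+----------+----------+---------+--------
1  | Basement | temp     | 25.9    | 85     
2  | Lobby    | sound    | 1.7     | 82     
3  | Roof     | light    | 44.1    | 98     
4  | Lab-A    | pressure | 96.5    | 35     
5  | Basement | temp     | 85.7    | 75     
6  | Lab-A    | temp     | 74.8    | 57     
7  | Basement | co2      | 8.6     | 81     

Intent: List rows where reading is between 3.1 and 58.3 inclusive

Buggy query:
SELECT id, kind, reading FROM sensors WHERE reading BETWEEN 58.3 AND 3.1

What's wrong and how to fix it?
Bug: The bounds are reversed; BETWEEN a AND b requires a <= b to match anything

Fix: Write BETWEEN 3.1 AND 58.3

Corrected query:
SELECT id, kind, reading FROM sensors WHERE reading BETWEEN 3.1 AND 58.3

Result:
id | kind  | reading
---+-------+--------
1  | temp  | 25.9   
3  | light | 44.1   
7  | co2   | 8.6    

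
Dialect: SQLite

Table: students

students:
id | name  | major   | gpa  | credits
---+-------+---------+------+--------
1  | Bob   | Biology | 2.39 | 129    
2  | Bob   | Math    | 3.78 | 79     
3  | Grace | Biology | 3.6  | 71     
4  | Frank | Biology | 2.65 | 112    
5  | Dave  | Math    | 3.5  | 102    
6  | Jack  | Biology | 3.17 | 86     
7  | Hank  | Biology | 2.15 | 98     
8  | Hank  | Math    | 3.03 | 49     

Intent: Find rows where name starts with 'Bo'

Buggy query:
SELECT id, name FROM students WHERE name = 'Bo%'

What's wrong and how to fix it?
Bug: Wildcards only work with LIKE; '=' treats '%' as a literal character

Fix: Replace '=' with LIKE so 'Bo%' is treated as a pattern

Corrected query:
SELECT id, name FROM students WHERE name LIKE 'Bo%'

Result:
id | name
---+-----
1  | Bob 
2  | Bob 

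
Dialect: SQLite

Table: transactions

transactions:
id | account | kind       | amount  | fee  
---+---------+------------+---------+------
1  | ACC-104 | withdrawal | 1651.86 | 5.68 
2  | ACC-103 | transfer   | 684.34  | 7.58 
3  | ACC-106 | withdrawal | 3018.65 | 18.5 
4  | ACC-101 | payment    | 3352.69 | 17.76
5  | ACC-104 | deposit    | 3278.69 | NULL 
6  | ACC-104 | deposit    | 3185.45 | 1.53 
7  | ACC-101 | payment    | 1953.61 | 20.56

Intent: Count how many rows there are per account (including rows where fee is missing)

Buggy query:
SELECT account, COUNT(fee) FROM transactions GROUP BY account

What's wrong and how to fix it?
Bug: COUNT(column) counts non-NULL values only; rows with NULL fee aren't counted

Fix: Use COUNT(*) to count all rows regardless of NULL

Corrected query:
SELECT account, COUNT(*) FROM transactions GROUP BY account

Result:
account | COUNT(*)
--------+---------
ACC-101 | 2       
ACC-103 | 1       
ACC-104 | 3       
ACC-106 | 1       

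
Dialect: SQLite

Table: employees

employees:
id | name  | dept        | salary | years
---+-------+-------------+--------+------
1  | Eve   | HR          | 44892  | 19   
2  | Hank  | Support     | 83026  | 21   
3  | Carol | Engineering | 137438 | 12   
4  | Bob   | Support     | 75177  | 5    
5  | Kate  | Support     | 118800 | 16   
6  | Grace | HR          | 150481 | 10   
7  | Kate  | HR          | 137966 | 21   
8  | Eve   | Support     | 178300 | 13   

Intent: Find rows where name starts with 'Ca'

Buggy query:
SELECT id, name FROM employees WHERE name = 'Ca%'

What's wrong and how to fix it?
Bug: Wildcards only work with LIKE; '=' treats '%' as a literal character

Fix: Use LIKE for wildcard pattern matching

Corrected query:
SELECT id, name FROM employees WHERE name LIKE 'Ca%'

Result:
id | name 
---+------
3  | Carol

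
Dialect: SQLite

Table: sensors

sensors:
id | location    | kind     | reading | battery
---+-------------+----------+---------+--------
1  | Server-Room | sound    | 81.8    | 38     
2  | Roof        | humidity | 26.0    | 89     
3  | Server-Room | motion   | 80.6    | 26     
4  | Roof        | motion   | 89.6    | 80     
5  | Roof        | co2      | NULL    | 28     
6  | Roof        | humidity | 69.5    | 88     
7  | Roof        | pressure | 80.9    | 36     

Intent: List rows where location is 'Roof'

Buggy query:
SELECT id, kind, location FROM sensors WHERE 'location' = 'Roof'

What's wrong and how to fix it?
Bug: Single quotes denote string literals in SQL; the column name is being compared as a constant string

Fix: Reference the column as location without single quotes

Corrected query:
SELECT id, kind, location FROM sensors WHERE location = 'Roof'

Result:
id | kind     | location
---+----------+---------
2  | humidity | Roof    
4  | motion   | Roof    
5  | co2      | Roof    
6  | humidity | Roof    
7  | pressure | Roof    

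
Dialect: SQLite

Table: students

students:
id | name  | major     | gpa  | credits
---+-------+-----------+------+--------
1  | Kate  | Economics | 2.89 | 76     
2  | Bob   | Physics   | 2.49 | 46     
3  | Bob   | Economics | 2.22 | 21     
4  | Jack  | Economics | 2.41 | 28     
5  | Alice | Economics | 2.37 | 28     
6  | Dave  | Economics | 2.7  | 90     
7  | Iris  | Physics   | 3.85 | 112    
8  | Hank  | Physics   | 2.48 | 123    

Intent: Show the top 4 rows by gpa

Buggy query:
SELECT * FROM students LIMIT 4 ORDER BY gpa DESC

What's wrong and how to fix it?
Bug: ORDER BY cannot follow LIMIT; LIMIT is the final clause

Fix: Sort with ORDER BY, then apply LIMIT

Corrected query:
SELECT * FROM students ORDER BY gpa DESC LIMIT 4

Result:
id | name | major     | gpa  | credits
---+------+-----------+------+--------
7  | Iris | Physics   | 3.85 | 112    
1  | Kate | Economics | 2.89 | 76     
6  | Dave | Economics | 2.7  | 90     
2  | Bob  | Physics   | 2.49 | 46     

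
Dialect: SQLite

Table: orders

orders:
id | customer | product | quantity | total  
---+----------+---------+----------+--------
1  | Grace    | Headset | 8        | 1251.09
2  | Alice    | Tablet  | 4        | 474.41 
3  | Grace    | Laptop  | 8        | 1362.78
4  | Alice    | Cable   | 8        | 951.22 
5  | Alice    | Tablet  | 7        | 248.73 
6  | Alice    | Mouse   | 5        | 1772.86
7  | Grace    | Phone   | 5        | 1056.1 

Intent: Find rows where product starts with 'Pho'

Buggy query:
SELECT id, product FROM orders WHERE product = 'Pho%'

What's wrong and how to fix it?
Bug: '=' compares the literal string including the % character; pattern matching needs LIKE

Fix: Replace '=' with LIKE so 'Pho%' is treated as a pattern

Corrected query:
SELECT id, product FROM orders WHERE product LIKE 'Pho%'

Result:
id | product
---+--------
7  | Phone  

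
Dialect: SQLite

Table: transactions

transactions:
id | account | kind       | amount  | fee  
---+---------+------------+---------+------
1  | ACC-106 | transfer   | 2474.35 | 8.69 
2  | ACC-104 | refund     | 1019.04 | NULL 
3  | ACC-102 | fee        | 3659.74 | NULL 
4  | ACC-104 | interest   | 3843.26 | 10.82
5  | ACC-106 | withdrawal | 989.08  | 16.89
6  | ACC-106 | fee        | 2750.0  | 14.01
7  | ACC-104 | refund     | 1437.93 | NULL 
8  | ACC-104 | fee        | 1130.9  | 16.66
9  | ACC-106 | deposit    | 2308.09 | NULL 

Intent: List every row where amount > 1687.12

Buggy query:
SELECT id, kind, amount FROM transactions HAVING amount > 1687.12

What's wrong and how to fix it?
Bug: HAVING filters the output of aggregation, but this query has no GROUP BY and no aggregate functions, so SQLite rejects it (HAVING clause on a non-aggregate query); the condition here is per row

Fix: Replace HAVING with WHERE since the condition applies to individual rows

Corrected query:
SELECT id, kind, amount FROM transactions WHERE amount > 1687.12

Result:
id | kind     | amount 
---+----------+--------
1  | transfer | 2474.35
3  | fee      | 3659.74
4  | interest | 3843.26
6  | fee      | 2750   
9  | deposit  | 2308.09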